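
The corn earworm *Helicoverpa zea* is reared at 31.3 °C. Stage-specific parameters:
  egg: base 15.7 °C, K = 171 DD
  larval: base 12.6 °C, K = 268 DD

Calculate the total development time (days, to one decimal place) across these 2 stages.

egg: 171 / (31.3 − 15.7) = 171 / 15.6 = 10.962 d.
larval: 268 / (31.3 − 12.6) = 268 / 18.7 = 14.332 d.
Sum = 25.293 ≈ 25.3 days.

25.3 days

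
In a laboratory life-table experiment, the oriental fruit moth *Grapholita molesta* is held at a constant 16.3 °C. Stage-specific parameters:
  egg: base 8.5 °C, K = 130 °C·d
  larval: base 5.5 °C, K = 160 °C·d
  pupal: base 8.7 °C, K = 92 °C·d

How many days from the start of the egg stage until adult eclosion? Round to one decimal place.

egg: 130 / (16.3 − 8.5) = 130 / 7.8 = 16.667 d.
larval: 160 / (16.3 − 5.5) = 160 / 10.8 = 14.815 d.
pupal: 92 / (16.3 − 8.7) = 92 / 7.6 = 12.105 d.
Sum = 43.587 ≈ 43.6 days.

43.6 days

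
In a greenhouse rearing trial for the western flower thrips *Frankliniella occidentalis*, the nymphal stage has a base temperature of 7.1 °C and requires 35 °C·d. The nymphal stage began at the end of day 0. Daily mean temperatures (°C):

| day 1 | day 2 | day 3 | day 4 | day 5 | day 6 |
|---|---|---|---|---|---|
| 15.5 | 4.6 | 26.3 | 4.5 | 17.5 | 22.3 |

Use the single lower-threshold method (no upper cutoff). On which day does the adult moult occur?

Daily DD above 7.1 °C: 8.4, 0.0, 19.2, 0.0, 10.4, 15.2.
Cumulative: 8.4, 8.4, 27.6, 27.6, 38.0, 53.2.
The total first reaches 35 DD on day 5.

day 5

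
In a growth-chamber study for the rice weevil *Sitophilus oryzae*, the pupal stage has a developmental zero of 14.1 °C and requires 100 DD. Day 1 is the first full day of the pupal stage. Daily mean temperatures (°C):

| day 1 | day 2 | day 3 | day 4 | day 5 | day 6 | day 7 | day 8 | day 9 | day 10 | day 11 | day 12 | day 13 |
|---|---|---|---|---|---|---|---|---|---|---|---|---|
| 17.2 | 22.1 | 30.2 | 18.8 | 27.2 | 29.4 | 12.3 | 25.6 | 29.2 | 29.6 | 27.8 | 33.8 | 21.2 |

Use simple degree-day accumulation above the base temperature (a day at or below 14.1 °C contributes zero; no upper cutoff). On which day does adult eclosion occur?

Daily DD above 14.1 °C: 3.1, 8.0, 16.1, 4.7, 13.1, 15.3, 0.0, 11.5, 15.1, 15.5, 13.7, 19.7, 7.1.
Cumulative: 3.1, 11.1, 27.2, 31.9, 45.0, 60.3, 60.3, 71.8, 86.9, 102.4, 116.1, 135.8, 142.9.
The total first reaches 100 DD on day 10.

day 10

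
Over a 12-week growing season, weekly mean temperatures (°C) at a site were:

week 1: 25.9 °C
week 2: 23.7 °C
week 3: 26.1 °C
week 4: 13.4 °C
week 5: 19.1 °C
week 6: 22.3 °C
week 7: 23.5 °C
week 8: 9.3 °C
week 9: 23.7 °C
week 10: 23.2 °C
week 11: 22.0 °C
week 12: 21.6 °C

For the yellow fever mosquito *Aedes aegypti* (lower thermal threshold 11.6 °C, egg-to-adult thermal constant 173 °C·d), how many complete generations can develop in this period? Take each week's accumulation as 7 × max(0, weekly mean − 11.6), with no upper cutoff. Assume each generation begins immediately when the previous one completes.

4 generations

Weekly DD (7 × max(0, T̄ − 11.6)): 100.1, 84.7, 101.5, 12.6, 52.5, 74.9, 83.3, 0.0, 84.7, 81.2, 72.8, 70.0.
Season total = 818.3 DD.
Complete generations = ⌊818.3 / 173⌋ = 4.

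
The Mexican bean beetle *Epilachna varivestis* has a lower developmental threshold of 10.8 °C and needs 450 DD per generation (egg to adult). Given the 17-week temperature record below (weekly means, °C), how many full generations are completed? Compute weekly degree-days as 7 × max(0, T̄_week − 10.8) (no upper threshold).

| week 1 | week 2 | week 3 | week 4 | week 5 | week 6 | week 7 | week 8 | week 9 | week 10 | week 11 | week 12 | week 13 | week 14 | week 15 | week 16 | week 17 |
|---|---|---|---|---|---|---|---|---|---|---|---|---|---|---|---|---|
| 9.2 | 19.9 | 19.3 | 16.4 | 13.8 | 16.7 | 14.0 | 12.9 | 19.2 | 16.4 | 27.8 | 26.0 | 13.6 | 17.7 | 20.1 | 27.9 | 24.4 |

Weekly DD (7 × max(0, T̄ − 10.8)): 0.0, 63.7, 59.5, 39.2, 21.0, 41.3, 22.4, 14.7, 58.8, 39.2, 119.0, 106.4, 19.6, 48.3, 65.1, 119.7, 95.2.
Season total = 933.1 DD.
Complete generations = ⌊933.1 / 450⌋ = 2.

2 generations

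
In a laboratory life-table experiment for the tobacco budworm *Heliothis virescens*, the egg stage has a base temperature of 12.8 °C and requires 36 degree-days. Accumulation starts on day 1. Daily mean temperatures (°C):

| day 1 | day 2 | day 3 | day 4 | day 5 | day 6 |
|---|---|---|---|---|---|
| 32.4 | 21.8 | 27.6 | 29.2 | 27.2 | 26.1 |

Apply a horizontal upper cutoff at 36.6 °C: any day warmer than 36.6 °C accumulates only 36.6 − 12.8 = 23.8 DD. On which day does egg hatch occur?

Daily DD above 12.8 °C (capped at 23.8): 19.6, 9.0, 14.8, 16.4, 14.4, 13.3.
Cumulative: 19.6, 28.6, 43.4, 59.8, 74.2, 87.5.
The total first reaches 36 DD on day 3.

day 3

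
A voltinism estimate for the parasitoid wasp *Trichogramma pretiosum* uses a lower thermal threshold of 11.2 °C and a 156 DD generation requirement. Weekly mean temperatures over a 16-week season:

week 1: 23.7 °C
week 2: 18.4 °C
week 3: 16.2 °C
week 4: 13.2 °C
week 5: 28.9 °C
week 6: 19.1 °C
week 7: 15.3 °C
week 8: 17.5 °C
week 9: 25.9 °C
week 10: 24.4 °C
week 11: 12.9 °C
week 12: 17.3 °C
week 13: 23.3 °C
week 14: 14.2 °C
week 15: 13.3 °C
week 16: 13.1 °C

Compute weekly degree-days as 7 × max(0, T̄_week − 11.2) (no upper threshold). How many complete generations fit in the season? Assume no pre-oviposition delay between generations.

5 generations

Weekly DD (7 × max(0, T̄ − 11.2)): 87.5, 50.4, 35.0, 14.0, 123.9, 55.3, 28.7, 44.1, 102.9, 92.4, 11.9, 42.7, 84.7, 21.0, 14.7, 13.3.
Season total = 822.5 DD.
Complete generations = ⌊822.5 / 156⌋ = 5.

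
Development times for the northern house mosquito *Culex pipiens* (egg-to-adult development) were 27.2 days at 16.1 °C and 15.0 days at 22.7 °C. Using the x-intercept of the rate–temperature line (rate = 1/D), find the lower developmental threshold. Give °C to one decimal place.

Under the model K = D·(T − T_b), so D₁·(T₁ − T_b) = D₂·(T₂ − T_b).
27.2·(16.1 − T_b) = 15.0·(22.7 − T_b)
T_b = (27.2·16.1 − 15.0·22.7) / (27.2 − 15.0) = 97.42 / 12.2 = 7.985 °C ≈ 8.0 °C.

8.0 °C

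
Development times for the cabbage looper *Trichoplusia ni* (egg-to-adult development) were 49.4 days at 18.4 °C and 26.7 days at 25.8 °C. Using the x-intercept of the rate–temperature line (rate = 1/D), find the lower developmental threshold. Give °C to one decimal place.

9.7 °C

Linear rate model ⇒ the product D·(T − T_b) is constant across temperatures.
49.4·(18.4 − T_b) = 26.7·(25.8 − T_b)
T_b = (49.4·18.4 − 26.7·25.8) / (49.4 − 26.7) = 220.10 / 22.7 = 9.696 °C ≈ 9.7 °C.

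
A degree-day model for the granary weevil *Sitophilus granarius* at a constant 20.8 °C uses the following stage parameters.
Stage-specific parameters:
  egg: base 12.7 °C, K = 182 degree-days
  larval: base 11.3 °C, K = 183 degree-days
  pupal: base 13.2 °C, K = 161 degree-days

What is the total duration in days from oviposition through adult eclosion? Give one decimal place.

62.9 days

egg: 182 / (20.8 − 12.7) = 182 / 8.1 = 22.469 d.
larval: 183 / (20.8 − 11.3) = 183 / 9.5 = 19.263 d.
pupal: 161 / (20.8 − 13.2) = 161 / 7.6 = 21.184 d.
Sum = 62.917 ≈ 62.9 days.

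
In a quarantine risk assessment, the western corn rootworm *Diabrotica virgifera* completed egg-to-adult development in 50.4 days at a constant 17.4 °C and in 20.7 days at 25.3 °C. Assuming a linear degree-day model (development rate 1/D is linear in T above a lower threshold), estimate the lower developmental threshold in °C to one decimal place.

Under the model K = D·(T − T_b), so D₁·(T₁ − T_b) = D₂·(T₂ − T_b).
50.4·(17.4 − T_b) = 20.7·(25.3 − T_b)
T_b = (50.4·17.4 − 20.7·25.3) / (50.4 − 20.7) = 353.25 / 29.7 = 11.894 °C ≈ 11.9 °C.

11.9 °C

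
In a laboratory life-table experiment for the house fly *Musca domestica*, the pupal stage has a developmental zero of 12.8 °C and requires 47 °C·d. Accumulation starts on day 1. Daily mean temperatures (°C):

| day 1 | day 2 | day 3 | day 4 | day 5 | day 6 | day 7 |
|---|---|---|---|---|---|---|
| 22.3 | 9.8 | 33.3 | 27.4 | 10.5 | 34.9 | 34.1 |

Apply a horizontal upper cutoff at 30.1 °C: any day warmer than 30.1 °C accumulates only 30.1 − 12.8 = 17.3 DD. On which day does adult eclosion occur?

Daily DD above 12.8 °C (capped at 17.3): 9.5, 0.0, 17.3, 14.6, 0.0, 17.3, 17.3.
Cumulative: 9.5, 9.5, 26.8, 41.4, 41.4, 58.7, 76.0.
The total first reaches 47 DD on day 6.

day 6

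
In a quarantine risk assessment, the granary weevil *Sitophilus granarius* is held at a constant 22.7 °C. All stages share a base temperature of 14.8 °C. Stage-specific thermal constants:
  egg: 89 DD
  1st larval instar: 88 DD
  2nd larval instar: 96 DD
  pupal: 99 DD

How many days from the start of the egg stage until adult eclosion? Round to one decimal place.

Daily accumulation at 22.7 °C = 22.7 − 14.8 = 7.9 DD/day.
Total K = 89 + 88 + 96 + 99 = 372 DD.
Total duration = 372 / 7.9 = 47.089 ≈ 47.1 days.

47.1 days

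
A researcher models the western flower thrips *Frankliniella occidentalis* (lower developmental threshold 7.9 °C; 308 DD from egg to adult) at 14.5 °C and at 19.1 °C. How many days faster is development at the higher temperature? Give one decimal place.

At 14.5 °C: 308 / (14.5 − 7.9) = 308 / 6.6 = 46.667 d.
At 19.1 °C: 308 / (19.1 − 7.9) = 308 / 11.2 = 27.500 d.
Difference = |46.667 − 27.500| = 19.167 ≈ 19.2 days.

19.2 days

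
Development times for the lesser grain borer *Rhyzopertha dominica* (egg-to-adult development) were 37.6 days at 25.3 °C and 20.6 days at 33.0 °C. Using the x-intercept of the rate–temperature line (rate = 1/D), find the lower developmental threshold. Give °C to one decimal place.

16.0 °C

Equal thermal constants: D₁(T₁ − T_b) = D₂(T₂ − T_b).
37.6·(25.3 − T_b) = 20.6·(33.0 − T_b)
T_b = (37.6·25.3 − 20.6·33.0) / (37.6 − 20.6) = 271.48 / 17.0 = 15.969 °C ≈ 16.0 °C.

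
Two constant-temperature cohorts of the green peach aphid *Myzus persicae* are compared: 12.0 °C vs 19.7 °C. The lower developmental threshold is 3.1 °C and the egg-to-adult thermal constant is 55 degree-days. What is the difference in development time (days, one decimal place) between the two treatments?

2.9 days

At 12.0 °C: 55 / (12.0 − 3.1) = 55 / 8.9 = 6.180 d.
At 19.7 °C: 55 / (19.7 − 3.1) = 55 / 16.6 = 3.313 d.
Difference = |6.180 − 3.313| = 2.867 ≈ 2.9 days.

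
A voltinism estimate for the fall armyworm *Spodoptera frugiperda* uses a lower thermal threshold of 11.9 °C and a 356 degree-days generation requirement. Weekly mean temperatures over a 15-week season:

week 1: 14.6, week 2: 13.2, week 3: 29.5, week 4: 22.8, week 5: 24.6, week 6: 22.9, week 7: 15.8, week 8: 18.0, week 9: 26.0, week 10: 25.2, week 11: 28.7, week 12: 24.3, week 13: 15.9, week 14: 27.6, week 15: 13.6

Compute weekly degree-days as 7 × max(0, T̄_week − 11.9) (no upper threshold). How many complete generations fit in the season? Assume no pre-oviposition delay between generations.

Weekly DD (7 × max(0, T̄ − 11.9)): 18.9, 9.1, 123.2, 76.3, 88.9, 77.0, 27.3, 42.7, 98.7, 93.1, 117.6, 86.8, 28.0, 109.9, 11.9.
Season total = 1009.4 DD.
Complete generations = ⌊1009.4 / 356⌋ = 2.

2 generations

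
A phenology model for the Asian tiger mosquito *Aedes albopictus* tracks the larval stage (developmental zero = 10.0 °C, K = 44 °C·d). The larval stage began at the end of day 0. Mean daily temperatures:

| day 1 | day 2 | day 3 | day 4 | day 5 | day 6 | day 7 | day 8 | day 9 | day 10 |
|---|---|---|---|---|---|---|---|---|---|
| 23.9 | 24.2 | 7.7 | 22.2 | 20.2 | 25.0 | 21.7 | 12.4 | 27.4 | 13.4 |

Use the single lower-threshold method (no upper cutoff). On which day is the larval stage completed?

day 5

Daily DD above 10.0 °C: 13.9, 14.2, 0.0, 12.2, 10.2, 15.0, 11.7, 2.4, 17.4, 3.4.
Cumulative: 13.9, 28.1, 28.1, 40.3, 50.5, 65.5, 77.2, 79.6, 97.0, 100.4.
The total first reaches 44 DD on day 5.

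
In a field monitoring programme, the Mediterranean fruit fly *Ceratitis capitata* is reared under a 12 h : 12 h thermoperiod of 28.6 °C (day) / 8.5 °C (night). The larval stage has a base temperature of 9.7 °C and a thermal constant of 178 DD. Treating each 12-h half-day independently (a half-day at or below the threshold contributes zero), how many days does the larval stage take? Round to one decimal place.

18.8 days

Day half: max(0, 28.6 − 9.7) × 0.5 = 18.9 × 0.5 = 9.45 DD.
Night half: max(0, 8.5 − 9.7) × 0.5 = 0.0 × 0.5 = 0.00 DD.
Per 24 h: 9.45 DD/day.
Duration = 178 / 9.45 = 18.836 ≈ 18.8 days.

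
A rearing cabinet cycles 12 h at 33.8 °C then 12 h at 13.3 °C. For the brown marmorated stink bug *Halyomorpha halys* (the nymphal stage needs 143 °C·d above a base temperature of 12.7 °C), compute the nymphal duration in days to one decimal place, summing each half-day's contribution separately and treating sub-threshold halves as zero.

Day half: max(0, 33.8 − 12.7) × 0.5 = 21.1 × 0.5 = 10.55 DD.
Night half: max(0, 13.3 − 12.7) × 0.5 = 0.6 × 0.5 = 0.30 DD.
Per 24 h: 10.85 DD/day.
Duration = 143 / 10.85 = 13.180 ≈ 13.2 days.

13.2 days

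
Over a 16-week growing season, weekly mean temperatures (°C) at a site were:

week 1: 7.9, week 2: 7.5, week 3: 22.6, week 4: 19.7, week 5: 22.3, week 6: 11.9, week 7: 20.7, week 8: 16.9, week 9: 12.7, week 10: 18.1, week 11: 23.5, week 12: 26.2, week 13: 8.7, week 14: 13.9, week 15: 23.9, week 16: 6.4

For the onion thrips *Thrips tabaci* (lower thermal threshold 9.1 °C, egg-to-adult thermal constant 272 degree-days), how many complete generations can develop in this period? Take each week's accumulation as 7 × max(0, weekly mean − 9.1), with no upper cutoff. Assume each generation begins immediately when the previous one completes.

Weekly DD (7 × max(0, T̄ − 9.1)): 0.0, 0.0, 94.5, 74.2, 92.4, 19.6, 81.2, 54.6, 25.2, 63.0, 100.8, 119.7, 0.0, 33.6, 103.6, 0.0.
Season total = 862.4 DD.
Complete generations = ⌊862.4 / 272⌋ = 3.

3 generations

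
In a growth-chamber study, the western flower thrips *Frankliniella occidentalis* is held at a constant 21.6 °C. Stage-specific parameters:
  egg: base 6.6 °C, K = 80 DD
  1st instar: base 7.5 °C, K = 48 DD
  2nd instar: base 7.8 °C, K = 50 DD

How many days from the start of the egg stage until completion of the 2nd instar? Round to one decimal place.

12.4 days

egg: 80 / (21.6 − 6.6) = 80 / 15.0 = 5.333 d.
1st instar: 48 / (21.6 − 7.5) = 48 / 14.1 = 3.404 d.
2nd instar: 50 / (21.6 − 7.8) = 50 / 13.8 = 3.623 d.
Sum = 12.361 ≈ 12.4 days.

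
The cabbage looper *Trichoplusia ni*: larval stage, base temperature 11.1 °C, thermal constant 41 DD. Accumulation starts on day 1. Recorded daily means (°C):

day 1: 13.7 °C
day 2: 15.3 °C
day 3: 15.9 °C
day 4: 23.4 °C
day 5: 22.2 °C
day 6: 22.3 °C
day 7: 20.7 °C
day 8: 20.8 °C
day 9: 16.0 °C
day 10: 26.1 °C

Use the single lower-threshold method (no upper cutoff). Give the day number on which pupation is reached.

day 6

Daily DD above 11.1 °C: 2.6, 4.2, 4.8, 12.3, 11.1, 11.2, 9.6, 9.7, 4.9, 15.0.
Cumulative: 2.6, 6.8, 11.6, 23.9, 35.0, 46.2, 55.8, 65.5, 70.4, 85.4.
The total first reaches 41 DD on day 6.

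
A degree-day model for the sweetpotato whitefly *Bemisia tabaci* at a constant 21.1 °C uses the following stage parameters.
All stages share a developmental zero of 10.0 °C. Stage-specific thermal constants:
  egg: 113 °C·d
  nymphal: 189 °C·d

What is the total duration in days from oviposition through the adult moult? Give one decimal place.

27.2 days

Daily accumulation at 21.1 °C = 21.1 − 10.0 = 11.1 DD/day.
Total K = 113 + 189 = 302 DD.
Total duration = 302 / 11.1 = 27.207 ≈ 27.2 days.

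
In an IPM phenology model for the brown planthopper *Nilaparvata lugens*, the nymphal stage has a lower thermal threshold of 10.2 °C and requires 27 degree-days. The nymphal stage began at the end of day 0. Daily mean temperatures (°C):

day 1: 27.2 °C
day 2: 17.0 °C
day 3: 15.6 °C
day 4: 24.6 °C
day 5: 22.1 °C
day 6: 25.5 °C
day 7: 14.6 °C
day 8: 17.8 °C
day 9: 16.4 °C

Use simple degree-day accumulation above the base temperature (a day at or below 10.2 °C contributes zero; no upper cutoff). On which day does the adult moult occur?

Daily DD above 10.2 °C: 17.0, 6.8, 5.4, 14.4, 11.9, 15.3, 4.4, 7.6, 6.2.
Cumulative: 17.0, 23.8, 29.2, 43.6, 55.5, 70.8, 75.2, 82.8, 89.0.
The total first reaches 27 DD on day 3.

day 3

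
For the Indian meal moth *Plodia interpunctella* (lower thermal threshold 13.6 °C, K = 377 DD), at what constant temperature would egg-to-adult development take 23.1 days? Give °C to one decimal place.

Required daily accumulation = 377 / 23.1 = 16.320 DD/day.
T = T_base + 16.320 = 13.6 + 16.320 = 29.920 ≈ 29.9 °C.

29.9 °C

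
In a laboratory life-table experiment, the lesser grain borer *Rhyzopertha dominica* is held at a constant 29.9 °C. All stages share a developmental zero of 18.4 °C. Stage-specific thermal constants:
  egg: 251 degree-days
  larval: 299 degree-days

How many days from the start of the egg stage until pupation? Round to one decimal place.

Daily accumulation at 29.9 °C = 29.9 − 18.4 = 11.5 DD/day.
Total K = 251 + 299 = 550 DD.
Total duration = 550 / 11.5 = 47.826 ≈ 47.8 days.

47.8 days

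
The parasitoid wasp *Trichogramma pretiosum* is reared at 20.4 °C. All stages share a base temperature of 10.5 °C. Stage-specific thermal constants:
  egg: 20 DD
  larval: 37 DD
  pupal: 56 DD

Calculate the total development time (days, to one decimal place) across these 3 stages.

Daily accumulation at 20.4 °C = 20.4 − 10.5 = 9.9 DD/day.
Total K = 20 + 37 + 56 = 113 DD.
Total duration = 113 / 9.9 = 11.414 ≈ 11.4 days.

11.4 days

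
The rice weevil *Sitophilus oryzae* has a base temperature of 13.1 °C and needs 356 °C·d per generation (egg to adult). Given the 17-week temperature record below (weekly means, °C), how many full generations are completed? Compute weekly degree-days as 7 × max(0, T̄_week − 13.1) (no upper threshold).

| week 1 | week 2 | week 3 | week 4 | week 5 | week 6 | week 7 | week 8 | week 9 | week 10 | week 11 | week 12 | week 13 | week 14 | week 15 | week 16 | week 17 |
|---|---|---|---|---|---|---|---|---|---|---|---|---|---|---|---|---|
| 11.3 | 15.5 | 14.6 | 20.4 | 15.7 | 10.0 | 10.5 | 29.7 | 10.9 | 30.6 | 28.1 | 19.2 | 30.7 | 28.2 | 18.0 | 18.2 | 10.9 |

Weekly DD (7 × max(0, T̄ − 13.1)): 0.0, 16.8, 10.5, 51.1, 18.2, 0.0, 0.0, 116.2, 0.0, 122.5, 105.0, 42.7, 123.2, 105.7, 34.3, 35.7, 0.0.
Season total = 781.9 DD.
Complete generations = ⌊781.9 / 356⌋ = 2.

2 generations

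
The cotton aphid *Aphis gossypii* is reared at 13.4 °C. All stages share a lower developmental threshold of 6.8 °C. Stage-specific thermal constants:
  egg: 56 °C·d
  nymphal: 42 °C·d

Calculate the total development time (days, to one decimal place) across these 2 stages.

Daily accumulation at 13.4 °C = 13.4 − 6.8 = 6.6 DD/day.
Total K = 56 + 42 = 98 DD.
Total duration = 98 / 6.6 = 14.848 ≈ 14.8 days.

14.8 days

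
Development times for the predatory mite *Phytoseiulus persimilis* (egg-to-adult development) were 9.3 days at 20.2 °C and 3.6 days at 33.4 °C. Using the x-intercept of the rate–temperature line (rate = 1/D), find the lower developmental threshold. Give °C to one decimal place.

11.9 °C

Under the model K = D·(T − T_b), so D₁·(T₁ − T_b) = D₂·(T₂ − T_b).
9.3·(20.2 − T_b) = 3.6·(33.4 − T_b)
T_b = (9.3·20.2 − 3.6·33.4) / (9.3 − 3.6) = 67.62 / 5.7 = 11.863 °C ≈ 11.9 °C.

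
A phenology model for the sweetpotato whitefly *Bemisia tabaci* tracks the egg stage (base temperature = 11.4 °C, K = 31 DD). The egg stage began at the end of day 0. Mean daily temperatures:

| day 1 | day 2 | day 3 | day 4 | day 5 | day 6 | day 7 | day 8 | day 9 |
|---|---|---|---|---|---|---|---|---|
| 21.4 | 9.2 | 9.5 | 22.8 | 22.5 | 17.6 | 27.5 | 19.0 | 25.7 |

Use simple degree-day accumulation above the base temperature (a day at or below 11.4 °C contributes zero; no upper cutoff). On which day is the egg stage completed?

Daily DD above 11.4 °C: 10.0, 0.0, 0.0, 11.4, 11.1, 6.2, 16.1, 7.6, 14.3.
Cumulative: 10.0, 10.0, 10.0, 21.4, 32.5, 38.7, 54.8, 62.4, 76.7.
The total first reaches 31 DD on day 5.

day 5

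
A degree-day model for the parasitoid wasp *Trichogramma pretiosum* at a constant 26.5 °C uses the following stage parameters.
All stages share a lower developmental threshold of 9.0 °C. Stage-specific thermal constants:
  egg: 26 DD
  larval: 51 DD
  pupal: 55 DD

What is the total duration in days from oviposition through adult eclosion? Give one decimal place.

7.5 days

Daily accumulation at 26.5 °C = 26.5 − 9.0 = 17.5 DD/day.
Total K = 26 + 51 + 55 = 132 DD.
Total duration = 132 / 17.5 = 7.543 ≈ 7.5 days.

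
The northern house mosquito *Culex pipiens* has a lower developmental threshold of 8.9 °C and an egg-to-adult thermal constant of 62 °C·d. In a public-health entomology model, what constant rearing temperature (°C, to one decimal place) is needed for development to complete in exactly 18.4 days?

Required daily accumulation = 62 / 18.4 = 3.370 DD/day.
T = T_base + 3.370 = 8.9 + 3.370 = 12.270 ≈ 12.3 °C.

12.3 °C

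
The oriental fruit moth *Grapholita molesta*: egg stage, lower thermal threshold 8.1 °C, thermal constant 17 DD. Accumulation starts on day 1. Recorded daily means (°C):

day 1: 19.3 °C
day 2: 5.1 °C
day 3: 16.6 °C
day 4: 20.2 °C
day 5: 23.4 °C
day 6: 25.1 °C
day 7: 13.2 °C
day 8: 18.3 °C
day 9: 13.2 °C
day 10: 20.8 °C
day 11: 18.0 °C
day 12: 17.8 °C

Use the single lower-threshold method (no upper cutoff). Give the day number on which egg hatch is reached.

day 3

Daily DD above 8.1 °C: 11.2, 0.0, 8.5, 12.1, 15.3, 17.0, 5.1, 10.2, 5.1, 12.7, 9.9, 9.7.
Cumulative: 11.2, 11.2, 19.7, 31.8, 47.1, 64.1, 69.2, 79.4, 84.5, 97.2, 107.1, 116.8.
The total first reaches 17 DD on day 3.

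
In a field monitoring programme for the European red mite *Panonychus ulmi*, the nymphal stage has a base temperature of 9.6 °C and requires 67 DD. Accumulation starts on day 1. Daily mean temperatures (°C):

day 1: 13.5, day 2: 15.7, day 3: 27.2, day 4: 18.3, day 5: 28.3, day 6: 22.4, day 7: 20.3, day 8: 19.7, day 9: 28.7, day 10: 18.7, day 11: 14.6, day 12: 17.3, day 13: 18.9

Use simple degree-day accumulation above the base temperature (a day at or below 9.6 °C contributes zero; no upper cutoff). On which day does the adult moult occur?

day 6

Daily DD above 9.6 °C: 3.9, 6.1, 17.6, 8.7, 18.7, 12.8, 10.7, 10.1, 19.1, 9.1, 5.0, 7.7, 9.3.
Cumulative: 3.9, 10.0, 27.6, 36.3, 55.0, 67.8, 78.5, 88.6, 107.7, 116.8, 121.8, 129.5, 138.8.
The total first reaches 67 DD on day 6.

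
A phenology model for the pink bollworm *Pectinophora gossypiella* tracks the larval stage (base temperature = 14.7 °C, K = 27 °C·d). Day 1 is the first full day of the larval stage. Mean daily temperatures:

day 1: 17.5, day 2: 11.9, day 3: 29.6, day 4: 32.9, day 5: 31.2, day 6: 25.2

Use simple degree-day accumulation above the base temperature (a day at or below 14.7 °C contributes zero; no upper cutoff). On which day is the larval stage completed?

day 4

Daily DD above 14.7 °C: 2.8, 0.0, 14.9, 18.2, 16.5, 10.5.
Cumulative: 2.8, 2.8, 17.7, 35.9, 52.4, 62.9.
The total first reaches 27 DD on day 4.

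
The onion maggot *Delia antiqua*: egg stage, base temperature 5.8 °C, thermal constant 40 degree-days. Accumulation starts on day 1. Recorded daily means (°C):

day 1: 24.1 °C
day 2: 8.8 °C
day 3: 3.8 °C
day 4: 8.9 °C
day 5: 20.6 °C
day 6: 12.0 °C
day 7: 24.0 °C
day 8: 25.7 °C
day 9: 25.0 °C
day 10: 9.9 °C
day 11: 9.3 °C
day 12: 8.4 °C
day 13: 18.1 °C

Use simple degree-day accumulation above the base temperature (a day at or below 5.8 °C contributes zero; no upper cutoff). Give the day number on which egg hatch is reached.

day 6

Daily DD above 5.8 °C: 18.3, 3.0, 0.0, 3.1, 14.8, 6.2, 18.2, 19.9, 19.2, 4.1, 3.5, 2.6, 12.3.
Cumulative: 18.3, 21.3, 21.3, 24.4, 39.2, 45.4, 63.6, 83.5, 102.7, 106.8, 110.3, 112.9, 125.2.
The total first reaches 40 DD on day 6.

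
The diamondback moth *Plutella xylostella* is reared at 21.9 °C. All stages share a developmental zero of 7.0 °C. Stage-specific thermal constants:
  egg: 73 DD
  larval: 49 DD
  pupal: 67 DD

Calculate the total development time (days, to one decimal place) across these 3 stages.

12.7 days

Daily accumulation at 21.9 °C = 21.9 − 7.0 = 14.9 DD/day.
Total K = 73 + 49 + 67 = 189 DD.
Total duration = 189 / 14.9 = 12.685 ≈ 12.7 days.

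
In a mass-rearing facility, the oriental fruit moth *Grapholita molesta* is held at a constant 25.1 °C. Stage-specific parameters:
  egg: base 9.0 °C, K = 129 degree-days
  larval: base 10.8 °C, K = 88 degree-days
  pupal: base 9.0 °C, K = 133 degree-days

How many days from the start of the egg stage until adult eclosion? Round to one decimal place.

22.4 days

egg: 129 / (25.1 − 9.0) = 129 / 16.1 = 8.012 d.
larval: 88 / (25.1 − 10.8) = 88 / 14.3 = 6.154 d.
pupal: 133 / (25.1 − 9.0) = 133 / 16.1 = 8.261 d.
Sum = 22.427 ≈ 22.4 days.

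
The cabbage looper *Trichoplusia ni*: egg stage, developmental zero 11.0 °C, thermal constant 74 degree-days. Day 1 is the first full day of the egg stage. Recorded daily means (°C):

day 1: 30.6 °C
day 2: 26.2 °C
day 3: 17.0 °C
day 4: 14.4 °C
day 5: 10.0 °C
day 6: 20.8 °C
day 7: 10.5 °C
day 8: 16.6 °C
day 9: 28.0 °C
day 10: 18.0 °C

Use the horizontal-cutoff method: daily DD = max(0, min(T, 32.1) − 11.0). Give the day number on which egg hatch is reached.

day 9

Daily DD above 11.0 °C (capped at 21.1): 19.6, 15.2, 6.0, 3.4, 0.0, 9.8, 0.0, 5.6, 17.0, 7.0.
Cumulative: 19.6, 34.8, 40.8, 44.2, 44.2, 54.0, 54.0, 59.6, 76.6, 83.6.
The total first reaches 74 DD on day 9.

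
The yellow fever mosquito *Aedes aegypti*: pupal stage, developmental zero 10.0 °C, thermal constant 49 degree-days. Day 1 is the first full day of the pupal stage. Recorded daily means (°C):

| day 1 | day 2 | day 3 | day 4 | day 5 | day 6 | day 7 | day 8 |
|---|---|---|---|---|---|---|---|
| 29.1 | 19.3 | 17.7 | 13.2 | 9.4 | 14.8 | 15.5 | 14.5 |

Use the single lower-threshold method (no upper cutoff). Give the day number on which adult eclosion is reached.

day 7

Daily DD above 10.0 °C: 19.1, 9.3, 7.7, 3.2, 0.0, 4.8, 5.5, 4.5.
Cumulative: 19.1, 28.4, 36.1, 39.3, 39.3, 44.1, 49.6, 54.1.
The total first reaches 49 DD on day 7.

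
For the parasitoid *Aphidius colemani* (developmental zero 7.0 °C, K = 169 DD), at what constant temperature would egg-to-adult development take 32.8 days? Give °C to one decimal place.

Required daily accumulation = 169 / 32.8 = 5.152 DD/day.
T = T_base + 5.152 = 7.0 + 5.152 = 12.152 ≈ 12.2 °C.

12.2 °C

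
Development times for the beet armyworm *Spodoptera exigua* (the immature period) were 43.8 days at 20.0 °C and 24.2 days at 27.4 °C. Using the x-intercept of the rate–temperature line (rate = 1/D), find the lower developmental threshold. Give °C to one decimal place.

10.9 °C

Linear rate model ⇒ the product D·(T − T_b) is constant across temperatures.
43.8·(20.0 − T_b) = 24.2·(27.4 − T_b)
T_b = (43.8·20.0 − 24.2·27.4) / (43.8 − 24.2) = 212.92 / 19.6 = 10.863 °C ≈ 10.9 °C.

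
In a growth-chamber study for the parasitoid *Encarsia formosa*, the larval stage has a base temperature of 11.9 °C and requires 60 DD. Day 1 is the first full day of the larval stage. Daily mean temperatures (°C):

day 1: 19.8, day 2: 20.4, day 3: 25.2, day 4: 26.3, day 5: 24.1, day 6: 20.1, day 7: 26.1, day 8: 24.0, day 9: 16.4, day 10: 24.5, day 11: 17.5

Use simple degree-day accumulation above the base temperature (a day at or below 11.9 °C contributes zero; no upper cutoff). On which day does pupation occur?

day 6

Daily DD above 11.9 °C: 7.9, 8.5, 13.3, 14.4, 12.2, 8.2, 14.2, 12.1, 4.5, 12.6, 5.6.
Cumulative: 7.9, 16.4, 29.7, 44.1, 56.3, 64.5, 78.7, 90.8, 95.3, 107.9, 113.5.
The total first reaches 60 DD on day 6.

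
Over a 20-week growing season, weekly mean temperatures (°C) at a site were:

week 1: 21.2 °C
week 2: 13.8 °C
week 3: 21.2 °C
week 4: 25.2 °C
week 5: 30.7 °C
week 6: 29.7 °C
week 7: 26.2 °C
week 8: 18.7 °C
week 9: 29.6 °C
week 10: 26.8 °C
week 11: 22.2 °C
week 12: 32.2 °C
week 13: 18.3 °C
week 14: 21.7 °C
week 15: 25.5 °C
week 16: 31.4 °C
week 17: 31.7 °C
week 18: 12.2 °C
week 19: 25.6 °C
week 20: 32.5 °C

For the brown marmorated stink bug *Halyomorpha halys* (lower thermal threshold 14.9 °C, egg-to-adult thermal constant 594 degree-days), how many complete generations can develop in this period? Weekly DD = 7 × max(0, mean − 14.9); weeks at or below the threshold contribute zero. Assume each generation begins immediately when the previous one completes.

2 generations

Weekly DD (7 × max(0, T̄ − 14.9)): 44.1, 0.0, 44.1, 72.1, 110.6, 103.6, 79.1, 26.6, 102.9, 83.3, 51.1, 121.1, 23.8, 47.6, 74.2, 115.5, 117.6, 0.0, 74.9, 123.2.
Season total = 1415.4 DD.
Complete generations = ⌊1415.4 / 594⌋ = 2.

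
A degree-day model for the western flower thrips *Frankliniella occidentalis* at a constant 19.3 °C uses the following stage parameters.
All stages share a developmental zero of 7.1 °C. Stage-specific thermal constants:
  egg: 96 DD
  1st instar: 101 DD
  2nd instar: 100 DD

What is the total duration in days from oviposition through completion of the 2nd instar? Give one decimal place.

24.3 days

Daily accumulation at 19.3 °C = 19.3 − 7.1 = 12.2 DD/day.
Total K = 96 + 101 + 100 = 297 DD.
Total duration = 297 / 12.2 = 24.344 ≈ 24.3 days.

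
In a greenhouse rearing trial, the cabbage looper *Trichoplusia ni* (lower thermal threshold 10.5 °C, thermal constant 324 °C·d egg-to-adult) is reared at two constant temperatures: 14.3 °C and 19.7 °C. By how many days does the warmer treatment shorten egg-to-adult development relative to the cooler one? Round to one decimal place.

At 14.3 °C: 324 / (14.3 − 10.5) = 324 / 3.8 = 85.263 d.
At 19.7 °C: 324 / (19.7 − 10.5) = 324 / 9.2 = 35.217 d.
Difference = |85.263 − 35.217| = 50.046 ≈ 50.0 days.

50.0 days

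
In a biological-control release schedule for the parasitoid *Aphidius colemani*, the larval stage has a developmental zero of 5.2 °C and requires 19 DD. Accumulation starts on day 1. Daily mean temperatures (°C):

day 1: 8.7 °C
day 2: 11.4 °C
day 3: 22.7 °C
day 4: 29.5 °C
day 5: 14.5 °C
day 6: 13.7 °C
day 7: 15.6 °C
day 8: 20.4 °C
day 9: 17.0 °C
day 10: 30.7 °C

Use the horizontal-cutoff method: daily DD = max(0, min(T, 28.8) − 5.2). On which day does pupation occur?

Daily DD above 5.2 °C (capped at 23.6): 3.5, 6.2, 17.5, 23.6, 9.3, 8.5, 10.4, 15.2, 11.8, 23.6.
Cumulative: 3.5, 9.7, 27.2, 50.8, 60.1, 68.6, 79.0, 94.2, 106.0, 129.6.
The total first reaches 19 DD on day 3.

day 3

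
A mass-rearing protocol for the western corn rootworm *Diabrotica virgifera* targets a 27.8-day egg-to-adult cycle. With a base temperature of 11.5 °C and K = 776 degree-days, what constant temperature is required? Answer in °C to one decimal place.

39.4 °C

Required daily accumulation = 776 / 27.8 = 27.914 DD/day.
T = T_base + 27.914 = 11.5 + 27.914 = 39.414 ≈ 39.4 °C.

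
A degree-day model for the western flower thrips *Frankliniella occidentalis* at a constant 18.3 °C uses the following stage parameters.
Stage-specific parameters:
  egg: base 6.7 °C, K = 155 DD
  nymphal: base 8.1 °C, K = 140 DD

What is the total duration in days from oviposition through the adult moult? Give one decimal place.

27.1 days

egg: 155 / (18.3 − 6.7) = 155 / 11.6 = 13.362 d.
nymphal: 140 / (18.3 − 8.1) = 140 / 10.2 = 13.725 d.
Sum = 27.088 ≈ 27.1 days.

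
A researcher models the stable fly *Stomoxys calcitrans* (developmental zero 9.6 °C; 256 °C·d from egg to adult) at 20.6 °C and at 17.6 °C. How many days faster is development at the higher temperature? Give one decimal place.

8.7 days

At 20.6 °C: 256 / (20.6 − 9.6) = 256 / 11.0 = 23.273 d.
At 17.6 °C: 256 / (17.6 − 9.6) = 256 / 8.0 = 32.000 d.
Difference = |23.273 − 32.000| = 8.727 ≈ 8.7 days.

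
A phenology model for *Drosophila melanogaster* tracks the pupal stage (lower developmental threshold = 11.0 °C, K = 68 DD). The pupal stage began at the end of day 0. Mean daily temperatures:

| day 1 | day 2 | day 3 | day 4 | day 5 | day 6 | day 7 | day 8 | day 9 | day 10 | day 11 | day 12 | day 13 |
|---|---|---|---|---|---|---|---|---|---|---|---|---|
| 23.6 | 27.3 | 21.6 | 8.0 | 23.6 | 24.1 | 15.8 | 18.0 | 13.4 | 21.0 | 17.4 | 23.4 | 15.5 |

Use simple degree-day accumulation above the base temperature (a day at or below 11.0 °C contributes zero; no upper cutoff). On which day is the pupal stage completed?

day 7

Daily DD above 11.0 °C: 12.6, 16.3, 10.6, 0.0, 12.6, 13.1, 4.8, 7.0, 2.4, 10.0, 6.4, 12.4, 4.5.
Cumulative: 12.6, 28.9, 39.5, 39.5, 52.1, 65.2, 70.0, 77.0, 79.4, 89.4, 95.8, 108.2, 112.7.
The total first reaches 68 DD on day 7.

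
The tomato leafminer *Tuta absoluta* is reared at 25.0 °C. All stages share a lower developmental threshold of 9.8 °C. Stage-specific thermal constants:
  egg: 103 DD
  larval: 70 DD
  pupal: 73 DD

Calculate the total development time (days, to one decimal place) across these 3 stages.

Daily accumulation at 25.0 °C = 25.0 − 9.8 = 15.2 DD/day.
Total K = 103 + 70 + 73 = 246 DD.
Total duration = 246 / 15.2 = 16.184 ≈ 16.2 days.

16.2 days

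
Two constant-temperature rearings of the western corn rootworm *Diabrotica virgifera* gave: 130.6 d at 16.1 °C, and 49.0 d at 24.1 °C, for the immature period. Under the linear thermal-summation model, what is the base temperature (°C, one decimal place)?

11.3 °C

Under the model K = D·(T − T_b), so D₁·(T₁ − T_b) = D₂·(T₂ − T_b).
130.6·(16.1 − T_b) = 49.0·(24.1 − T_b)
T_b = (130.6·16.1 − 49.0·24.1) / (130.6 − 49.0) = 921.76 / 81.6 = 11.296 °C ≈ 11.3 °C.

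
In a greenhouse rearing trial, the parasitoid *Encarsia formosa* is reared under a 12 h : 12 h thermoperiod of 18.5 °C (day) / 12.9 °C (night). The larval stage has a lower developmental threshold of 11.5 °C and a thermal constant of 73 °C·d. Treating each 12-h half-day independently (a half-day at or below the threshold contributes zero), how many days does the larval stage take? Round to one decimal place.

17.4 days

Day half: max(0, 18.5 − 11.5) × 0.5 = 7.0 × 0.5 = 3.50 DD.
Night half: max(0, 12.9 − 11.5) × 0.5 = 1.4 × 0.5 = 0.70 DD.
Per 24 h: 4.20 DD/day.
Duration = 73 / 4.20 = 17.381 ≈ 17.4 days.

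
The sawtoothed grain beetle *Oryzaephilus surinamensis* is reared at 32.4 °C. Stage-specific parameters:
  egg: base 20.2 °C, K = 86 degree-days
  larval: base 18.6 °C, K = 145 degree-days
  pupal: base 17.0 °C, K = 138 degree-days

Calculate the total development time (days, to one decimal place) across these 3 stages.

26.5 days

egg: 86 / (32.4 − 20.2) = 86 / 12.2 = 7.049 d.
larval: 145 / (32.4 − 18.6) = 145 / 13.8 = 10.507 d.
pupal: 138 / (32.4 − 17.0) = 138 / 15.4 = 8.961 d.
Sum = 26.517 ≈ 26.5 days.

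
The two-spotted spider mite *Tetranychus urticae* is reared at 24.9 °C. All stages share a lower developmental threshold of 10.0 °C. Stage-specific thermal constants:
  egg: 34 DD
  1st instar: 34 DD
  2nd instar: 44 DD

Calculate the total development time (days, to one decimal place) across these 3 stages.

Daily accumulation at 24.9 °C = 24.9 − 10.0 = 14.9 DD/day.
Total K = 34 + 34 + 44 = 112 DD.
Total duration = 112 / 14.9 = 7.517 ≈ 7.5 days.

7.5 days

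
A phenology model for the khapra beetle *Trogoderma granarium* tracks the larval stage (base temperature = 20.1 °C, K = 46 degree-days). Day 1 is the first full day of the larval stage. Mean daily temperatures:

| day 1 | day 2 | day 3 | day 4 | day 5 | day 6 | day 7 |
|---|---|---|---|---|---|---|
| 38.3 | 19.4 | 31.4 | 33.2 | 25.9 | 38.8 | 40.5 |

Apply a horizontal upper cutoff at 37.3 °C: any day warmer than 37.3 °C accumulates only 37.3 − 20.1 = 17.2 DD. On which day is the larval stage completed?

day 5

Daily DD above 20.1 °C (capped at 17.2): 17.2, 0.0, 11.3, 13.1, 5.8, 17.2, 17.2.
Cumulative: 17.2, 17.2, 28.5, 41.6, 47.4, 64.6, 81.8.
The total first reaches 46 DD on day 5.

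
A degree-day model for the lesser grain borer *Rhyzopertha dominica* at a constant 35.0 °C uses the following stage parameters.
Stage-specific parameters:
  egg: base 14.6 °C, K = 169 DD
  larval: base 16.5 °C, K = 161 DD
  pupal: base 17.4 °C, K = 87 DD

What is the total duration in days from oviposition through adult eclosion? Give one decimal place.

21.9 days

egg: 169 / (35.0 − 14.6) = 169 / 20.4 = 8.284 d.
larval: 161 / (35.0 − 16.5) = 161 / 18.5 = 8.703 d.
pupal: 87 / (35.0 − 17.4) = 87 / 17.6 = 4.943 d.
Sum = 21.930 ≈ 21.9 days.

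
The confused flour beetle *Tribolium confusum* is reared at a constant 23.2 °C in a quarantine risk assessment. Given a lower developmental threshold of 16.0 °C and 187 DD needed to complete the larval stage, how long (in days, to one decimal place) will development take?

Daily accumulation = 23.2 − 16.0 = 7.2 DD/day.
Duration = 187 / 7.2 = 25.972 ≈ 26.0 days.

26.0 days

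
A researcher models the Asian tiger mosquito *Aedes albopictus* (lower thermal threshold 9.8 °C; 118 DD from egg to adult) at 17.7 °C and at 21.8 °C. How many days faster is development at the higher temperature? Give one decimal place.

5.1 days

At 17.7 °C: 118 / (17.7 − 9.8) = 118 / 7.9 = 14.937 d.
At 21.8 °C: 118 / (21.8 − 9.8) = 118 / 12.0 = 9.833 d.
Difference = |14.937 − 9.833| = 5.103 ≈ 5.1 days.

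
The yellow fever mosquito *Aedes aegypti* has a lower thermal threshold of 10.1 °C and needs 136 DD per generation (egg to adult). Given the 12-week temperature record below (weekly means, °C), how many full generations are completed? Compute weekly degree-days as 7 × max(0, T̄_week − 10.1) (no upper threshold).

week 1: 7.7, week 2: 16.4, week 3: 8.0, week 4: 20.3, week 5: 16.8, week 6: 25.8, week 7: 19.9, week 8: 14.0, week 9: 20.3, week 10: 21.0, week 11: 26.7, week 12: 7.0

Weekly DD (7 × max(0, T̄ − 10.1)): 0.0, 44.1, 0.0, 71.4, 46.9, 109.9, 68.6, 27.3, 71.4, 76.3, 116.2, 0.0.
Season total = 632.1 DD.
Complete generations = ⌊632.1 / 136⌋ = 4.

4 generations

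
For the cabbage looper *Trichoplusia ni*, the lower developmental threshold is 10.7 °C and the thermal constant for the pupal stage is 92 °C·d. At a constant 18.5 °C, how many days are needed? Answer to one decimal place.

11.8 days

Daily accumulation = 18.5 − 10.7 = 7.8 DD/day.
Duration = 92 / 7.8 = 11.795 ≈ 11.8 days.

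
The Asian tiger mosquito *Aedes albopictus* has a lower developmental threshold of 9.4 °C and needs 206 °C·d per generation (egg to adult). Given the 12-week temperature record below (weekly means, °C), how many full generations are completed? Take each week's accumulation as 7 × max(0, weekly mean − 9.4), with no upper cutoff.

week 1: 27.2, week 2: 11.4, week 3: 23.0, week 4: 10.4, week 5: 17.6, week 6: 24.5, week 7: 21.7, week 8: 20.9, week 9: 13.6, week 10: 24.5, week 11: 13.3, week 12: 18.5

Weekly DD (7 × max(0, T̄ − 9.4)): 124.6, 14.0, 95.2, 7.0, 57.4, 105.7, 86.1, 80.5, 29.4, 105.7, 27.3, 63.7.
Season total = 796.6 DD.
Complete generations = ⌊796.6 / 206⌋ = 3.

3 generations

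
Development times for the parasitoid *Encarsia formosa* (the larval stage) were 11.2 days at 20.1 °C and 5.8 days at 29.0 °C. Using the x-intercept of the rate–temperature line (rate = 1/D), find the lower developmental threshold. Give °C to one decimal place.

10.5 °C

Under the model K = D·(T − T_b), so D₁·(T₁ − T_b) = D₂·(T₂ − T_b).
11.2·(20.1 − T_b) = 5.8·(29.0 − T_b)
T_b = (11.2·20.1 − 5.8·29.0) / (11.2 − 5.8) = 56.92 / 5.4 = 10.541 °C ≈ 10.5 °C.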